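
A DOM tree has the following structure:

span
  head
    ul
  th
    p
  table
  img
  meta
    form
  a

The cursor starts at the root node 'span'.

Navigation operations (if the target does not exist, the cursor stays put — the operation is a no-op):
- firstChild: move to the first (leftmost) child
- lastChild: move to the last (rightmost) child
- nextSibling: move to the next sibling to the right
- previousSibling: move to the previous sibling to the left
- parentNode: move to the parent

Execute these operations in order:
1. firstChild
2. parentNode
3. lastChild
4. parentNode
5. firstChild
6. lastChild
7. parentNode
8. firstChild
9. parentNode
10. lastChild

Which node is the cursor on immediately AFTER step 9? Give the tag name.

Answer: head

Derivation:
After 1 (firstChild): head
After 2 (parentNode): span
After 3 (lastChild): a
After 4 (parentNode): span
After 5 (firstChild): head
After 6 (lastChild): ul
After 7 (parentNode): head
After 8 (firstChild): ul
After 9 (parentNode): head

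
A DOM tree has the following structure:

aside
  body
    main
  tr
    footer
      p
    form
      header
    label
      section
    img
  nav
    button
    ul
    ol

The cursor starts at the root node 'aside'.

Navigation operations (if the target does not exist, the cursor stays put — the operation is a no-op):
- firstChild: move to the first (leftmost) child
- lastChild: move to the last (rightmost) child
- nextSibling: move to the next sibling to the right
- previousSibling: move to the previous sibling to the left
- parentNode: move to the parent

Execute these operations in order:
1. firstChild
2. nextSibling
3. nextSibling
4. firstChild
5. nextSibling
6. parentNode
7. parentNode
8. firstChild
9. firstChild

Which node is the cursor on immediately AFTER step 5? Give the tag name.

Answer: ul

Derivation:
After 1 (firstChild): body
After 2 (nextSibling): tr
After 3 (nextSibling): nav
After 4 (firstChild): button
After 5 (nextSibling): ul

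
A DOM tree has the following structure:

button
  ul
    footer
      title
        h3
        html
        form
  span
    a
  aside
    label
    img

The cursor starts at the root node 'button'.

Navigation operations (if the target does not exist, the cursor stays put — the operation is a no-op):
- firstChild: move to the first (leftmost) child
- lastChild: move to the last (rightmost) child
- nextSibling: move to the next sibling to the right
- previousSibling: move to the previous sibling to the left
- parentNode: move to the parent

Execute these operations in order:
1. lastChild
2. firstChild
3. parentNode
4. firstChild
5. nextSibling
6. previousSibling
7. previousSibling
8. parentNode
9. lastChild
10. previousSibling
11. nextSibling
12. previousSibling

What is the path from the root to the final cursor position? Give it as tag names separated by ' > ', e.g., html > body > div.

Answer: button > aside > label

Derivation:
After 1 (lastChild): aside
After 2 (firstChild): label
After 3 (parentNode): aside
After 4 (firstChild): label
After 5 (nextSibling): img
After 6 (previousSibling): label
After 7 (previousSibling): label (no-op, stayed)
After 8 (parentNode): aside
After 9 (lastChild): img
After 10 (previousSibling): label
After 11 (nextSibling): img
After 12 (previousSibling): label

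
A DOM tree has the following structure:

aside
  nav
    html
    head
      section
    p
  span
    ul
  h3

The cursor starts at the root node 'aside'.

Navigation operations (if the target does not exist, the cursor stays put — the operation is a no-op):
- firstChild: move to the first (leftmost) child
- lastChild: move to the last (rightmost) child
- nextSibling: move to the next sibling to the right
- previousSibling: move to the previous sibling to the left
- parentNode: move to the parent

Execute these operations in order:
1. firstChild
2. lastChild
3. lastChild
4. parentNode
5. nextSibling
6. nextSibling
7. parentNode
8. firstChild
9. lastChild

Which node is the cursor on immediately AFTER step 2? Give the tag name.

Answer: p

Derivation:
After 1 (firstChild): nav
After 2 (lastChild): p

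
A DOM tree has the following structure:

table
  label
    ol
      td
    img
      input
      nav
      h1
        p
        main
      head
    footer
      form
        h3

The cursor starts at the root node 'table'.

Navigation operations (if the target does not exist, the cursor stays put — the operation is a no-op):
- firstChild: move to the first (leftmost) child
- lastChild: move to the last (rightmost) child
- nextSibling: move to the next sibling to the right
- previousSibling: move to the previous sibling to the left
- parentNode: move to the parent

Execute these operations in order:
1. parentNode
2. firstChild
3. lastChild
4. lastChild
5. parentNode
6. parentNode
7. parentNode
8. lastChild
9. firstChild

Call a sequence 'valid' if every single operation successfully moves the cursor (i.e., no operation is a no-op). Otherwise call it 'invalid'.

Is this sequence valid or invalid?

Answer: invalid

Derivation:
After 1 (parentNode): table (no-op, stayed)
After 2 (firstChild): label
After 3 (lastChild): footer
After 4 (lastChild): form
After 5 (parentNode): footer
After 6 (parentNode): label
After 7 (parentNode): table
After 8 (lastChild): label
After 9 (firstChild): ol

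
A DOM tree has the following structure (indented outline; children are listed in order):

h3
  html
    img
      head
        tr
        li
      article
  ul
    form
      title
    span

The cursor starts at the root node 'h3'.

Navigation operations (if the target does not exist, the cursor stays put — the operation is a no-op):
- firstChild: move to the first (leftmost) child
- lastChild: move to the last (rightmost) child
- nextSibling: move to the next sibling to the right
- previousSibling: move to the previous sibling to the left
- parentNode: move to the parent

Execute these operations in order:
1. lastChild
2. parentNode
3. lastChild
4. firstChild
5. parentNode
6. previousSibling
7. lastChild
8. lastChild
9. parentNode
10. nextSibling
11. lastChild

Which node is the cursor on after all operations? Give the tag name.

Answer: article

Derivation:
After 1 (lastChild): ul
After 2 (parentNode): h3
After 3 (lastChild): ul
After 4 (firstChild): form
After 5 (parentNode): ul
After 6 (previousSibling): html
After 7 (lastChild): img
After 8 (lastChild): article
After 9 (parentNode): img
After 10 (nextSibling): img (no-op, stayed)
After 11 (lastChild): article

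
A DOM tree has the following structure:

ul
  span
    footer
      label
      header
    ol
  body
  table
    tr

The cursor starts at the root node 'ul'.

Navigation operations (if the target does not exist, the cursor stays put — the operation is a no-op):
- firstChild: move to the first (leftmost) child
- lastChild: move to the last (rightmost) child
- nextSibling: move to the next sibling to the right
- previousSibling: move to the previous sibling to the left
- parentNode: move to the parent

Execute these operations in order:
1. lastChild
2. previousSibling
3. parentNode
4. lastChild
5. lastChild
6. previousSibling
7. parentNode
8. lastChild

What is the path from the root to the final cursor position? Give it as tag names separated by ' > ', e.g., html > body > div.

Answer: ul > table > tr

Derivation:
After 1 (lastChild): table
After 2 (previousSibling): body
After 3 (parentNode): ul
After 4 (lastChild): table
After 5 (lastChild): tr
After 6 (previousSibling): tr (no-op, stayed)
After 7 (parentNode): table
After 8 (lastChild): tr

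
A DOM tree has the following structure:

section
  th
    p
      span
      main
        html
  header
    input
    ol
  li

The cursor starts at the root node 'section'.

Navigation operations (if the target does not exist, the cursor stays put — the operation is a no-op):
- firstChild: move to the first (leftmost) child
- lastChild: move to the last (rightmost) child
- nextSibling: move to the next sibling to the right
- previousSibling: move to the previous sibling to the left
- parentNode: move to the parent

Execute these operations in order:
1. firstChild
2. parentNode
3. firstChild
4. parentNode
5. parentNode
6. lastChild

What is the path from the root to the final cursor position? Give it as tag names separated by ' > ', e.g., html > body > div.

Answer: section > li

Derivation:
After 1 (firstChild): th
After 2 (parentNode): section
After 3 (firstChild): th
After 4 (parentNode): section
After 5 (parentNode): section (no-op, stayed)
After 6 (lastChild): li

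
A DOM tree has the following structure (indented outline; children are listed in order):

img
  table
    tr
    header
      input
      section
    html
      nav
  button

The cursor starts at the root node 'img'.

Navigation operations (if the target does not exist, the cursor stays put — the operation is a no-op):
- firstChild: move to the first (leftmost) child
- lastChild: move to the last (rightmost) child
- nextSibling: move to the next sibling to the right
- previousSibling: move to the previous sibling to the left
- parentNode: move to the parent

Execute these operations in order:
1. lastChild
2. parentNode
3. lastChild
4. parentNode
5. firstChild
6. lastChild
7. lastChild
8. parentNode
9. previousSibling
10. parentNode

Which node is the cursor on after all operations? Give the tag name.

Answer: table

Derivation:
After 1 (lastChild): button
After 2 (parentNode): img
After 3 (lastChild): button
After 4 (parentNode): img
After 5 (firstChild): table
After 6 (lastChild): html
After 7 (lastChild): nav
After 8 (parentNode): html
After 9 (previousSibling): header
After 10 (parentNode): table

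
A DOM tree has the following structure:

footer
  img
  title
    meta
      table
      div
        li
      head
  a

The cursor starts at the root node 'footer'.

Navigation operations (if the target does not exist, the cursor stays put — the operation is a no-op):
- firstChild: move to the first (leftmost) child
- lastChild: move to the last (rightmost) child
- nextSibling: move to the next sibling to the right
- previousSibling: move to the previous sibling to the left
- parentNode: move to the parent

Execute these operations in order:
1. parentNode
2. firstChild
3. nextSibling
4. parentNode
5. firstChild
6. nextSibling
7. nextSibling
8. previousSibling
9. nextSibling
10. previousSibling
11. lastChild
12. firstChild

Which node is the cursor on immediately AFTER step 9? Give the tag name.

After 1 (parentNode): footer (no-op, stayed)
After 2 (firstChild): img
After 3 (nextSibling): title
After 4 (parentNode): footer
After 5 (firstChild): img
After 6 (nextSibling): title
After 7 (nextSibling): a
After 8 (previousSibling): title
After 9 (nextSibling): a

Answer: a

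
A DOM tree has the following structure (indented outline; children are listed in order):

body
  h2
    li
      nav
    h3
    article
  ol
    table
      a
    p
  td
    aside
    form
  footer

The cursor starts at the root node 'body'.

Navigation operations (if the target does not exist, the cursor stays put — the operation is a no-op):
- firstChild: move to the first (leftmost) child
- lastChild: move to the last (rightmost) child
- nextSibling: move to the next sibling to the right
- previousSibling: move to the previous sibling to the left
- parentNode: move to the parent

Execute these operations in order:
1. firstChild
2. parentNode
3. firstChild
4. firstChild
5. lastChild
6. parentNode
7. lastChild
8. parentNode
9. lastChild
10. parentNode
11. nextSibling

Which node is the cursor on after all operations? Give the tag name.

Answer: h3

Derivation:
After 1 (firstChild): h2
After 2 (parentNode): body
After 3 (firstChild): h2
After 4 (firstChild): li
After 5 (lastChild): nav
After 6 (parentNode): li
After 7 (lastChild): nav
After 8 (parentNode): li
After 9 (lastChild): nav
After 10 (parentNode): li
After 11 (nextSibling): h3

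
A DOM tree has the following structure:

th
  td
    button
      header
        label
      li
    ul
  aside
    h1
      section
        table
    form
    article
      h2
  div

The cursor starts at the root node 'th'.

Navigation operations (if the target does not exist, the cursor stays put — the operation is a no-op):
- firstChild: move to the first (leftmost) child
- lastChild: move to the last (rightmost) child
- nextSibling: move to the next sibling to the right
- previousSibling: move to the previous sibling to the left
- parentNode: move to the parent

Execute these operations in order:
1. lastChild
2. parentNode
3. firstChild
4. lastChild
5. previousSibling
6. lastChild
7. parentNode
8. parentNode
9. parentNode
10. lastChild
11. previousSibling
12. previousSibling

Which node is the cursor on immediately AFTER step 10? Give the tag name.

Answer: div

Derivation:
After 1 (lastChild): div
After 2 (parentNode): th
After 3 (firstChild): td
After 4 (lastChild): ul
After 5 (previousSibling): button
After 6 (lastChild): li
After 7 (parentNode): button
After 8 (parentNode): td
After 9 (parentNode): th
After 10 (lastChild): div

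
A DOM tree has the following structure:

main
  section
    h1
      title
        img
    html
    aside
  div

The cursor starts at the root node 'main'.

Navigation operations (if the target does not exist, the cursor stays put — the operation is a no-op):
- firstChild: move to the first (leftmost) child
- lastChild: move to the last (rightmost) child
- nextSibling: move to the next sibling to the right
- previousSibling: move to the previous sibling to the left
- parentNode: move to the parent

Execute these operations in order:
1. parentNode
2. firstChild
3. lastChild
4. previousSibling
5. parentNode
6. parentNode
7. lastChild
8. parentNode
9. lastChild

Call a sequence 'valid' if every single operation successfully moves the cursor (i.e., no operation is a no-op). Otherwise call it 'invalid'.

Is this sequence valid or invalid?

Answer: invalid

Derivation:
After 1 (parentNode): main (no-op, stayed)
After 2 (firstChild): section
After 3 (lastChild): aside
After 4 (previousSibling): html
After 5 (parentNode): section
After 6 (parentNode): main
After 7 (lastChild): div
After 8 (parentNode): main
After 9 (lastChild): div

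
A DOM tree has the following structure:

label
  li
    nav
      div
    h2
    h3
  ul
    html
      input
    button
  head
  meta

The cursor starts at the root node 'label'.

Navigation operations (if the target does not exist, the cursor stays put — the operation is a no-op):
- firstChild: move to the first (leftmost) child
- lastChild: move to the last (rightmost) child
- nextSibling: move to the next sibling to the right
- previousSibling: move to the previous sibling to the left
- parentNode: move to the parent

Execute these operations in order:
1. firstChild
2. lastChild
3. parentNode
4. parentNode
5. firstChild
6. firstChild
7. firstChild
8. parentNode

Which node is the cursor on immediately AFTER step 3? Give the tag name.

Answer: li

Derivation:
After 1 (firstChild): li
After 2 (lastChild): h3
After 3 (parentNode): li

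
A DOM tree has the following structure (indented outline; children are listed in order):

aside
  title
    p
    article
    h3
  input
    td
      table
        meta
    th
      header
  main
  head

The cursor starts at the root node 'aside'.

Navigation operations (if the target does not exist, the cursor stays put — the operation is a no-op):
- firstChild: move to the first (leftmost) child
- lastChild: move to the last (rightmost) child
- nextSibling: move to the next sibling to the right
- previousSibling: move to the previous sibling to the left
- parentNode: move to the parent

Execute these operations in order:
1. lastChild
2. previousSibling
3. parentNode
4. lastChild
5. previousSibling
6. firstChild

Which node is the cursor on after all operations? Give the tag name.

After 1 (lastChild): head
After 2 (previousSibling): main
After 3 (parentNode): aside
After 4 (lastChild): head
After 5 (previousSibling): main
After 6 (firstChild): main (no-op, stayed)

Answer: main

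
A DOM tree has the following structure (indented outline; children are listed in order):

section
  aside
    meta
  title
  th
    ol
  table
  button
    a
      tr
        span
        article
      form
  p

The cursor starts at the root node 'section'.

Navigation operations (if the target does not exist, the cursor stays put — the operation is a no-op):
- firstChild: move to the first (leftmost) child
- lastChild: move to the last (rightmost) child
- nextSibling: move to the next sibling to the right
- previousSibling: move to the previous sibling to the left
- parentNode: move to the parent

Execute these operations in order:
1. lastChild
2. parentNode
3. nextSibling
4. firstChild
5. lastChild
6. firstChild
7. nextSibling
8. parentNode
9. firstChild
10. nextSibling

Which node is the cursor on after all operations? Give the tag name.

After 1 (lastChild): p
After 2 (parentNode): section
After 3 (nextSibling): section (no-op, stayed)
After 4 (firstChild): aside
After 5 (lastChild): meta
After 6 (firstChild): meta (no-op, stayed)
After 7 (nextSibling): meta (no-op, stayed)
After 8 (parentNode): aside
After 9 (firstChild): meta
After 10 (nextSibling): meta (no-op, stayed)

Answer: meta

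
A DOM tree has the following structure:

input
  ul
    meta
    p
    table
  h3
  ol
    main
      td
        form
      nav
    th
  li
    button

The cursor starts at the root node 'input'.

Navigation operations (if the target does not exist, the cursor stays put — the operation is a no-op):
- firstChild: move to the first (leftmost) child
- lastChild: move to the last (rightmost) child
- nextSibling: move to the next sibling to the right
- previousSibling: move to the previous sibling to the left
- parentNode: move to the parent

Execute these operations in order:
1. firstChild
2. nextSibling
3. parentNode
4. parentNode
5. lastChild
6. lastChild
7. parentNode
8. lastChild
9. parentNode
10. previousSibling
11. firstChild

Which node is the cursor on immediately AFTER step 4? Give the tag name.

Answer: input

Derivation:
After 1 (firstChild): ul
After 2 (nextSibling): h3
After 3 (parentNode): input
After 4 (parentNode): input (no-op, stayed)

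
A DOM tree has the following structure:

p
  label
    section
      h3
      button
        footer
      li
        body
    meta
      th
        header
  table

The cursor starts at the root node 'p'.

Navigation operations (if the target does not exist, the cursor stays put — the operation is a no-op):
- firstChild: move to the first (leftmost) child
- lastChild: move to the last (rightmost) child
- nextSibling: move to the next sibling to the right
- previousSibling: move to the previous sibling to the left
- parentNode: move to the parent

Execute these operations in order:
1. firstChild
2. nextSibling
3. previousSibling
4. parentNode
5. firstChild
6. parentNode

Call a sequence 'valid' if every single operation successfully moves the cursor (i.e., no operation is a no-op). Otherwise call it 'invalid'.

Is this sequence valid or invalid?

Answer: valid

Derivation:
After 1 (firstChild): label
After 2 (nextSibling): table
After 3 (previousSibling): label
After 4 (parentNode): p
After 5 (firstChild): label
After 6 (parentNode): p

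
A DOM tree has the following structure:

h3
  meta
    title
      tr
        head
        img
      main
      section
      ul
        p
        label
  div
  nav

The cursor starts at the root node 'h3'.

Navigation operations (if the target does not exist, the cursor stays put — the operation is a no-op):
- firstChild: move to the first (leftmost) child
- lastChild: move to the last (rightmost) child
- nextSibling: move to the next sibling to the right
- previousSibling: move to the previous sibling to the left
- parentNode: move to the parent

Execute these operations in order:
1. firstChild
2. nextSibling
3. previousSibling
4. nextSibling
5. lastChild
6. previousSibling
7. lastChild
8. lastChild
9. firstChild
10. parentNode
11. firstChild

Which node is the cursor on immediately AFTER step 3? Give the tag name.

After 1 (firstChild): meta
After 2 (nextSibling): div
After 3 (previousSibling): meta

Answer: meta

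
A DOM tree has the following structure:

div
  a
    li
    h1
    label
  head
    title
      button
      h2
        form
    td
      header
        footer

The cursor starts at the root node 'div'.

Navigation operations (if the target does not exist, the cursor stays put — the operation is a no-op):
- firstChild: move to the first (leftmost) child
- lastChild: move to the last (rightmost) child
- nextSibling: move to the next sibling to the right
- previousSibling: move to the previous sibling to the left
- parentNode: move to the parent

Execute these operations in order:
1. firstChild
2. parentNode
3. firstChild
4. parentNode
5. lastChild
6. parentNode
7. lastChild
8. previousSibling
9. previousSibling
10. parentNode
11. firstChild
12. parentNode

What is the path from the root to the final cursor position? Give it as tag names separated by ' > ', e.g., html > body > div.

Answer: div

Derivation:
After 1 (firstChild): a
After 2 (parentNode): div
After 3 (firstChild): a
After 4 (parentNode): div
After 5 (lastChild): head
After 6 (parentNode): div
After 7 (lastChild): head
After 8 (previousSibling): a
After 9 (previousSibling): a (no-op, stayed)
After 10 (parentNode): div
After 11 (firstChild): a
After 12 (parentNode): div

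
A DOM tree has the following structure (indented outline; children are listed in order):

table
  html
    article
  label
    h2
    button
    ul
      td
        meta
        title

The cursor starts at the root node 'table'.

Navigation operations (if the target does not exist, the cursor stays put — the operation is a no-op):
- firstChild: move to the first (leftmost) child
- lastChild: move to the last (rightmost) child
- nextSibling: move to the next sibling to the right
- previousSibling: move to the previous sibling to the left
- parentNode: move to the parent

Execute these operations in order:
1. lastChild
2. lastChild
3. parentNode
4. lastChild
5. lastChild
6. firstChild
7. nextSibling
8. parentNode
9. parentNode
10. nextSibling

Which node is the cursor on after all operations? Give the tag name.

After 1 (lastChild): label
After 2 (lastChild): ul
After 3 (parentNode): label
After 4 (lastChild): ul
After 5 (lastChild): td
After 6 (firstChild): meta
After 7 (nextSibling): title
After 8 (parentNode): td
After 9 (parentNode): ul
After 10 (nextSibling): ul (no-op, stayed)

Answer: ul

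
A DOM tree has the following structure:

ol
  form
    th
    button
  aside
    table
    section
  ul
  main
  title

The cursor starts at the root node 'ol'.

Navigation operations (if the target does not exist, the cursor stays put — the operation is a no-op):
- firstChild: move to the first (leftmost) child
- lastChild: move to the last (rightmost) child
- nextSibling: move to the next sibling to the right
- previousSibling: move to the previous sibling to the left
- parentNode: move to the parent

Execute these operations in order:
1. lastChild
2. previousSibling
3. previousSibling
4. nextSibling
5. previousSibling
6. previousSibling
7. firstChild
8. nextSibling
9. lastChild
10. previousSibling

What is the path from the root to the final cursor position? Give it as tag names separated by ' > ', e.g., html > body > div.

Answer: ol > aside > table

Derivation:
After 1 (lastChild): title
After 2 (previousSibling): main
After 3 (previousSibling): ul
After 4 (nextSibling): main
After 5 (previousSibling): ul
After 6 (previousSibling): aside
After 7 (firstChild): table
After 8 (nextSibling): section
After 9 (lastChild): section (no-op, stayed)
After 10 (previousSibling): table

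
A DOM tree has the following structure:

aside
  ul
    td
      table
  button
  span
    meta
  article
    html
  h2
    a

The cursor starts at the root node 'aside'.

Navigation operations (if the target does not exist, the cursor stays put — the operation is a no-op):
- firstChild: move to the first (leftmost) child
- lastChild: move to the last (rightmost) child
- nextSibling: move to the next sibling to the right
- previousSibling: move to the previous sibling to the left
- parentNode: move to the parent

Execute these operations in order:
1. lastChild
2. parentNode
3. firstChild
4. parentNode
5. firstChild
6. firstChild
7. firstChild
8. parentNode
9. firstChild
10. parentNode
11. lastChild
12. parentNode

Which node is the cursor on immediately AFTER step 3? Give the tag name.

Answer: ul

Derivation:
After 1 (lastChild): h2
After 2 (parentNode): aside
After 3 (firstChild): ul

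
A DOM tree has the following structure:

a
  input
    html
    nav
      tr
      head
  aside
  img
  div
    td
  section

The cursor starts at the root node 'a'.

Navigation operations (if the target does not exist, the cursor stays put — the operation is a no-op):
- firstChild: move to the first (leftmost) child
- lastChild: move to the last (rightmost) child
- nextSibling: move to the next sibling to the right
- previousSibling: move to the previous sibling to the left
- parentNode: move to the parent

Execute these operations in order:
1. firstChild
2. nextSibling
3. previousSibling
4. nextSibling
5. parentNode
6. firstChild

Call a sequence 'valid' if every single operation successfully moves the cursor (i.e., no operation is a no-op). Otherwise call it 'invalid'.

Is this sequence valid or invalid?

Answer: valid

Derivation:
After 1 (firstChild): input
After 2 (nextSibling): aside
After 3 (previousSibling): input
After 4 (nextSibling): aside
After 5 (parentNode): a
After 6 (firstChild): input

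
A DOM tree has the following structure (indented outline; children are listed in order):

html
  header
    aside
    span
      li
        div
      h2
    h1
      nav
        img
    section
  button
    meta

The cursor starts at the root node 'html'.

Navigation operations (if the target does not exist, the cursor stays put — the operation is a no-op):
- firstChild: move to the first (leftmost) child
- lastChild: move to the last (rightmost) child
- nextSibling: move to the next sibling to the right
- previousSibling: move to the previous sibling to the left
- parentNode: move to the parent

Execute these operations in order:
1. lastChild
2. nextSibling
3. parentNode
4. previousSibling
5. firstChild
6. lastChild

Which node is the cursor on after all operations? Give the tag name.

Answer: section

Derivation:
After 1 (lastChild): button
After 2 (nextSibling): button (no-op, stayed)
After 3 (parentNode): html
After 4 (previousSibling): html (no-op, stayed)
After 5 (firstChild): header
After 6 (lastChild): section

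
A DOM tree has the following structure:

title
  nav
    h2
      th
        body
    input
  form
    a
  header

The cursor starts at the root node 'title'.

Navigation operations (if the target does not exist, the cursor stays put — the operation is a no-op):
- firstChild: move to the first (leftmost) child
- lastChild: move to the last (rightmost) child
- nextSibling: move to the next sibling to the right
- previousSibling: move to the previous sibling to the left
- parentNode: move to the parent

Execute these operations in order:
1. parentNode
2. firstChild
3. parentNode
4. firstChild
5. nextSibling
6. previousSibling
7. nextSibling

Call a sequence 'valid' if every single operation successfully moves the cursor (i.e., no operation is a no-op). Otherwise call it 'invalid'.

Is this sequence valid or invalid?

Answer: invalid

Derivation:
After 1 (parentNode): title (no-op, stayed)
After 2 (firstChild): nav
After 3 (parentNode): title
After 4 (firstChild): nav
After 5 (nextSibling): form
After 6 (previousSibling): nav
After 7 (nextSibling): form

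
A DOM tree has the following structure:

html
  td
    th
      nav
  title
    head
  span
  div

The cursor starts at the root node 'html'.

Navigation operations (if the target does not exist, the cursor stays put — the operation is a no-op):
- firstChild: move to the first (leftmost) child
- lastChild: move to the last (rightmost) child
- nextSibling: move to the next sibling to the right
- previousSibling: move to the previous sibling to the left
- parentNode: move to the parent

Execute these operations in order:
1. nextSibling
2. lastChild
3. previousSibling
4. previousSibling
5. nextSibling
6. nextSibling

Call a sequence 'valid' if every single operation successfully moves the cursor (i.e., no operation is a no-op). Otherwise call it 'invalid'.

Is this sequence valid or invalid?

Answer: invalid

Derivation:
After 1 (nextSibling): html (no-op, stayed)
After 2 (lastChild): div
After 3 (previousSibling): span
After 4 (previousSibling): title
After 5 (nextSibling): span
After 6 (nextSibling): div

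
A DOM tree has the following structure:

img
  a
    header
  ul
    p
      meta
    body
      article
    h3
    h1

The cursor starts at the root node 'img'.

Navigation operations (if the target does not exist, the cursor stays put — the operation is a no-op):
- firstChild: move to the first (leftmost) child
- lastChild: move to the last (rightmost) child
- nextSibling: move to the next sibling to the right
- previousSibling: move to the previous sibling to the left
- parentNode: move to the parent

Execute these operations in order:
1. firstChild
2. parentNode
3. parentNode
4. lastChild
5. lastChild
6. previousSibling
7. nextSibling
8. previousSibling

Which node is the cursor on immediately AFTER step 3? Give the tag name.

After 1 (firstChild): a
After 2 (parentNode): img
After 3 (parentNode): img (no-op, stayed)

Answer: img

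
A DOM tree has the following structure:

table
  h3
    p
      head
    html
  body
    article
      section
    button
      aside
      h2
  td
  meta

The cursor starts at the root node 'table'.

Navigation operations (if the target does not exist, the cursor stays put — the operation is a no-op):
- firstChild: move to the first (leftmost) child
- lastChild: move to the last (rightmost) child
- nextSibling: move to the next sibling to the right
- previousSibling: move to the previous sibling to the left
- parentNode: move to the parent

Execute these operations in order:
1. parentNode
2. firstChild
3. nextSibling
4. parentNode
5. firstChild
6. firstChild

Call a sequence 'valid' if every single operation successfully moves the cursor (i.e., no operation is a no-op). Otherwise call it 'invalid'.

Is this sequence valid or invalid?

After 1 (parentNode): table (no-op, stayed)
After 2 (firstChild): h3
After 3 (nextSibling): body
After 4 (parentNode): table
After 5 (firstChild): h3
After 6 (firstChild): p

Answer: invalid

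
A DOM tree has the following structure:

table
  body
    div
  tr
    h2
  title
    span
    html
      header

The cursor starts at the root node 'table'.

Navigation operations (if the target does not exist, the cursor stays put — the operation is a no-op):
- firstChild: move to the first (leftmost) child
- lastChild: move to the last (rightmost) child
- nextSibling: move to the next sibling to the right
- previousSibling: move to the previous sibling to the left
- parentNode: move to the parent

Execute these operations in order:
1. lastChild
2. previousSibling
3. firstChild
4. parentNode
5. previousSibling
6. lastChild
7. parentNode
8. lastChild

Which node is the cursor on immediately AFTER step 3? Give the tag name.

After 1 (lastChild): title
After 2 (previousSibling): tr
After 3 (firstChild): h2

Answer: h2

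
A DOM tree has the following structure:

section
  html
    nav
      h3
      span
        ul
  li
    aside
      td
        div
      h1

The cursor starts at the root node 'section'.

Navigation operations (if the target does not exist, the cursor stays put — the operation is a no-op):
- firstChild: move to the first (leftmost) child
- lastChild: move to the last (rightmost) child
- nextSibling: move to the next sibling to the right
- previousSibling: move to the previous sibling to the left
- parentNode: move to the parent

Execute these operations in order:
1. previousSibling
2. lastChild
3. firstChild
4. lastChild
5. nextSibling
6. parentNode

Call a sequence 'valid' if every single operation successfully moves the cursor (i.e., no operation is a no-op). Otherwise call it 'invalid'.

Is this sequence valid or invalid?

Answer: invalid

Derivation:
After 1 (previousSibling): section (no-op, stayed)
After 2 (lastChild): li
After 3 (firstChild): aside
After 4 (lastChild): h1
After 5 (nextSibling): h1 (no-op, stayed)
After 6 (parentNode): aside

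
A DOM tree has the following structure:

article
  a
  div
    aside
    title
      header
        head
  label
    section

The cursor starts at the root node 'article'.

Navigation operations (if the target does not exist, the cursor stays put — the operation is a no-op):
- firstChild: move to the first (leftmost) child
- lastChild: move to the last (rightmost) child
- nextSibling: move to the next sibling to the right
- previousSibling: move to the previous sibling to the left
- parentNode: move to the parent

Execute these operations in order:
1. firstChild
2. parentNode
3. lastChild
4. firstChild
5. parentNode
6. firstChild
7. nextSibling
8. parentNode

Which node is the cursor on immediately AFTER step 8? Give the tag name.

After 1 (firstChild): a
After 2 (parentNode): article
After 3 (lastChild): label
After 4 (firstChild): section
After 5 (parentNode): label
After 6 (firstChild): section
After 7 (nextSibling): section (no-op, stayed)
After 8 (parentNode): label

Answer: label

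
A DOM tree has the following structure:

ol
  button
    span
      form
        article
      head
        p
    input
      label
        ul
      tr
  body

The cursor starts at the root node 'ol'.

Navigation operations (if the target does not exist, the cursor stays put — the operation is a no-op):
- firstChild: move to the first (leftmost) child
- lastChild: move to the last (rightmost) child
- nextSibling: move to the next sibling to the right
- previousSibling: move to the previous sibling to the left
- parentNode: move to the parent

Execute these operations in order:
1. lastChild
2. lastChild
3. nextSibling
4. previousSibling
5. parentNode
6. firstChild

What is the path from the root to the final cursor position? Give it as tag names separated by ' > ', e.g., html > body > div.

After 1 (lastChild): body
After 2 (lastChild): body (no-op, stayed)
After 3 (nextSibling): body (no-op, stayed)
After 4 (previousSibling): button
After 5 (parentNode): ol
After 6 (firstChild): button

Answer: ol > button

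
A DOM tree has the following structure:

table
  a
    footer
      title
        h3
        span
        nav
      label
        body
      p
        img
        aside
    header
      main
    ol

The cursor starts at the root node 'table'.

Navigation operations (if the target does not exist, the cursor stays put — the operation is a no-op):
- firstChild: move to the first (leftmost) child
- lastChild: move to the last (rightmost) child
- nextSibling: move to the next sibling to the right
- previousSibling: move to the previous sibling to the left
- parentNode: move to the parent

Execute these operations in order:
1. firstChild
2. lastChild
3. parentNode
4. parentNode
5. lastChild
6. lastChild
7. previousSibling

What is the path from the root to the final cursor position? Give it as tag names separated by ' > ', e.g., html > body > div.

After 1 (firstChild): a
After 2 (lastChild): ol
After 3 (parentNode): a
After 4 (parentNode): table
After 5 (lastChild): a
After 6 (lastChild): ol
After 7 (previousSibling): header

Answer: table > a > header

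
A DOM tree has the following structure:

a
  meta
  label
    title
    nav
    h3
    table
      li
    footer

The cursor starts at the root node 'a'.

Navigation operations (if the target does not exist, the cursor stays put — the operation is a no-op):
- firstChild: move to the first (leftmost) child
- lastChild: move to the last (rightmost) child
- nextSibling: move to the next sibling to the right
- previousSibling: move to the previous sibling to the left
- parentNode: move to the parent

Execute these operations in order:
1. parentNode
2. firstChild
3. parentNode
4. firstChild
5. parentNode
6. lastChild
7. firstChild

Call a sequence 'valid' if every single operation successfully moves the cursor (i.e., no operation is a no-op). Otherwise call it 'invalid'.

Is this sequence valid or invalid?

After 1 (parentNode): a (no-op, stayed)
After 2 (firstChild): meta
After 3 (parentNode): a
After 4 (firstChild): meta
After 5 (parentNode): a
After 6 (lastChild): label
After 7 (firstChild): title

Answer: invalid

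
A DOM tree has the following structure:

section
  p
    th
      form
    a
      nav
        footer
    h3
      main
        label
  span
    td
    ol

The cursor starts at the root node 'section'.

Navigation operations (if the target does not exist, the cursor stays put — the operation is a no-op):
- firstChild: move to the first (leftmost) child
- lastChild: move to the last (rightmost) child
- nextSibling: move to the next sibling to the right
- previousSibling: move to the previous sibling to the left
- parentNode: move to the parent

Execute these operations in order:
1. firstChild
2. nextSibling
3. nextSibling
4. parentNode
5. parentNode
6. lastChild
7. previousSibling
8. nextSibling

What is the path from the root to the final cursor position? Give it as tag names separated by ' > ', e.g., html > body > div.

After 1 (firstChild): p
After 2 (nextSibling): span
After 3 (nextSibling): span (no-op, stayed)
After 4 (parentNode): section
After 5 (parentNode): section (no-op, stayed)
After 6 (lastChild): span
After 7 (previousSibling): p
After 8 (nextSibling): span

Answer: section > span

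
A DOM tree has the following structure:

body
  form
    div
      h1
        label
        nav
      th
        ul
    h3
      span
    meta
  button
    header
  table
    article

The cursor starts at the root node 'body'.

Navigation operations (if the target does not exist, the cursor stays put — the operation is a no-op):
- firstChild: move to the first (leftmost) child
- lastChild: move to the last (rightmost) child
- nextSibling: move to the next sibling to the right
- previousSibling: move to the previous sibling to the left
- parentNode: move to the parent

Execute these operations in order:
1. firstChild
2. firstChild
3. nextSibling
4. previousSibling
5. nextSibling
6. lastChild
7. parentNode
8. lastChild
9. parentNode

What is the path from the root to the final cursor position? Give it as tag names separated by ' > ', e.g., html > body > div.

Answer: body > form > h3

Derivation:
After 1 (firstChild): form
After 2 (firstChild): div
After 3 (nextSibling): h3
After 4 (previousSibling): div
After 5 (nextSibling): h3
After 6 (lastChild): span
After 7 (parentNode): h3
After 8 (lastChild): span
After 9 (parentNode): h3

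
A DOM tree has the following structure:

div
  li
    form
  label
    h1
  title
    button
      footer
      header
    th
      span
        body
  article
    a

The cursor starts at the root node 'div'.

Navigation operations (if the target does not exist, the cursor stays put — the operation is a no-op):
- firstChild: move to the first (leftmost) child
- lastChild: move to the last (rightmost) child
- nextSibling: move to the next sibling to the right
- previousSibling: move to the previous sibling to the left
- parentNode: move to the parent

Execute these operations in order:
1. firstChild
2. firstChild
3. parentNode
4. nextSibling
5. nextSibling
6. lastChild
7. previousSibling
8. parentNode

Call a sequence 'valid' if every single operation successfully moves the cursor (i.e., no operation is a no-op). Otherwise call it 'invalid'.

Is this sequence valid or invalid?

After 1 (firstChild): li
After 2 (firstChild): form
After 3 (parentNode): li
After 4 (nextSibling): label
After 5 (nextSibling): title
After 6 (lastChild): th
After 7 (previousSibling): button
After 8 (parentNode): title

Answer: valid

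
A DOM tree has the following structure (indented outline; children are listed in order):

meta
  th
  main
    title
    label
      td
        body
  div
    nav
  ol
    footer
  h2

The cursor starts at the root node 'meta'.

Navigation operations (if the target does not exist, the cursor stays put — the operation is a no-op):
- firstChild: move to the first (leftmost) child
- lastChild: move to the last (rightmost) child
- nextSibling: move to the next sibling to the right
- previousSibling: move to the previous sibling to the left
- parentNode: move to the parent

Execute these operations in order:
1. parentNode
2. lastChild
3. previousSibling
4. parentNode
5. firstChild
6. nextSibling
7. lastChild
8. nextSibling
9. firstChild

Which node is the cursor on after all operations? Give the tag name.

Answer: td

Derivation:
After 1 (parentNode): meta (no-op, stayed)
After 2 (lastChild): h2
After 3 (previousSibling): ol
After 4 (parentNode): meta
After 5 (firstChild): th
After 6 (nextSibling): main
After 7 (lastChild): label
After 8 (nextSibling): label (no-op, stayed)
After 9 (firstChild): td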